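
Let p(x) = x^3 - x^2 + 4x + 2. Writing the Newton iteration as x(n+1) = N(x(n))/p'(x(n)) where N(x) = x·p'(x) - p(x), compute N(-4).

-146

p'(x) = 3x^2 - 2x + 4.
N(x) = x·p'(x) - p(x) = x·(3x^2 - 2x + 4) - (x^3 - x^2 + 4x + 2) = 2x^3 - x^2 - 2.
N(-4) = -146.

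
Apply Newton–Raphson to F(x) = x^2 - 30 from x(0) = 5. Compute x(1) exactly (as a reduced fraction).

F'(x) = 2x.
F(5) = -5, F'(5) = 10, so x(1) = 5 - (-5)/10 = 11/2.

11/2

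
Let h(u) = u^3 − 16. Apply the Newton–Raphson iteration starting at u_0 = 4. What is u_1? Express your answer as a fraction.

3

h'(u) = 3u^2.
h(4) = 48, h'(4) = 48, so u_1 = 4 − 48/48 = 3.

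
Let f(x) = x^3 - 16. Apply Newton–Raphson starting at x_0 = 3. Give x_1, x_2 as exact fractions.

f'(x) = 3x^2.
f(3) = 11, f'(3) = 27, so x_1 = 3 - 11/27 = 70/27.
f(70/27) = 28072/19683, f'(70/27) = 4900/243, so x_2 = (70/27) - (28072/19683)/(4900/243) = 250232/99225.

x_1 = 70/27, x_2 = 250232/99225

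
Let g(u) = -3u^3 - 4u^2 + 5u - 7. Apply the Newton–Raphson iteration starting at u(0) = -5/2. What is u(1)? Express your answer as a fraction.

-303/125

g'(u) = -9u^2 - 8u + 5.
g(-5/2) = 19/8, g'(-5/2) = -125/4, so u(1) = (-5/2) - (19/8)/(-125/4) = -303/125.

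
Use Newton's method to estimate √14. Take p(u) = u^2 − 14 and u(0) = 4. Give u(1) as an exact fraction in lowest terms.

15/4

p'(u) = 2u.
p(4) = 2, p'(4) = 8, so u(1) = 4 − 2/8 = 15/4.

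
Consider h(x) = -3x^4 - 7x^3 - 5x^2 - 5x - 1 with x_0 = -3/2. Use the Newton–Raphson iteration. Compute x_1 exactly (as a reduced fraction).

h'(x) = -12x^3 - 21x^2 - 10x - 5.
h(-3/2) = 59/16, h'(-3/2) = 13/4, so x_1 = (-3/2) - (59/16)/(13/4) = -137/52.

-137/52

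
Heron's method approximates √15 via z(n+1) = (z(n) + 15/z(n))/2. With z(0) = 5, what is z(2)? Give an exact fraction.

z(1) = (5 + 15/5)/2 = 4.
z(2) = (4 + 15/4)/2 = 31/8.

31/8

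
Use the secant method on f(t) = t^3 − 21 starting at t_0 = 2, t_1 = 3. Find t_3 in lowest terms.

f(2) = −13, f(3) = 6. t_2 = 3 − 6·(3 − 2)/(6 − (−13)) = 51/19.
f(3) = 6, f(51/19) = −11388/6859. t_3 = (51/19) − (−11388/6859)·((51/19) − 3)/((−11388/6859) − 6) = 8035/2919.

8035/2919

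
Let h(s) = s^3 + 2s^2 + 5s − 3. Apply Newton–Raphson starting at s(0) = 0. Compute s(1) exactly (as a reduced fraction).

h'(s) = 3s^2 + 4s + 5.
h(0) = −3, h'(0) = 5, so s(1) = 0 − (−3)/5 = 3/5.

3/5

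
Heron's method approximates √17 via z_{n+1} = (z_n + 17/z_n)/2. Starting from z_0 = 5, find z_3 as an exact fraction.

z_1 = (5 + 17/5)/2 = 21/5.
z_2 = (21/5 + 17/(21/5))/2 = 433/105.
z_3 = (433/105 + 17/(433/105))/2 = 187457/45465.

187457/45465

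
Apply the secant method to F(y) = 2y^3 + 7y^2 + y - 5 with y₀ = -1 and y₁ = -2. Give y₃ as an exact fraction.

-59/52

F(-1) = -1, F(-2) = 5. y₂ = (-2) - 5·((-2) - (-1))/(5 - (-1)) = -7/6.
F(-2) = 5, F(-7/6) = 5/27. y₃ = (-7/6) - (5/27)·((-7/6) - (-2))/((5/27) - 5) = -59/52.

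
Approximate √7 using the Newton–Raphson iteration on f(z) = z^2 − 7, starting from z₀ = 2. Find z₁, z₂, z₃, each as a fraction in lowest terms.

z₁ = 11/4, z₂ = 233/88, z₃ = 108497/41008

f'(z) = 2z.
f(2) = −3, f'(2) = 4, so z₁ = 2 − (−3)/4 = 11/4.
f(11/4) = 9/16, f'(11/4) = 11/2, so z₂ = (11/4) − (9/16)/(11/2) = 233/88.
f(233/88) = 81/7744, f'(233/88) = 233/44, so z₃ = (233/88) − (81/7744)/(233/44) = 108497/41008.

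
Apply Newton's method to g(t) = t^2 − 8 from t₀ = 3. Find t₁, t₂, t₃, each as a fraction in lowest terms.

g'(t) = 2t.
g(3) = 1, g'(3) = 6, so t₁ = 3 − 1/6 = 17/6.
g(17/6) = 1/36, g'(17/6) = 17/3, so t₂ = (17/6) − (1/36)/(17/3) = 577/204.
g(577/204) = 1/41616, g'(577/204) = 577/102, so t₃ = (577/204) − (1/41616)/(577/102) = 665857/235416.

t₁ = 17/6, t₂ = 577/204, t₃ = 665857/235416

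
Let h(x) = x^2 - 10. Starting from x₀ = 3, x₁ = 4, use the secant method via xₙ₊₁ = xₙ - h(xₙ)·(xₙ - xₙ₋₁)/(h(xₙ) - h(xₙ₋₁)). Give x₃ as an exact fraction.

h(3) = -1, h(4) = 6. x₂ = 4 - 6·(4 - 3)/(6 - (-1)) = 22/7.
h(4) = 6, h(22/7) = -6/49. x₃ = (22/7) - (-6/49)·((22/7) - 4)/((-6/49) - 6) = 79/25.

79/25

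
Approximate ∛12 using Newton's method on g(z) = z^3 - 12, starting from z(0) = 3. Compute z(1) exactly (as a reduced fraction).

g'(z) = 3z^2.
g(3) = 15, g'(3) = 27, so z(1) = 3 - 15/27 = 22/9.

22/9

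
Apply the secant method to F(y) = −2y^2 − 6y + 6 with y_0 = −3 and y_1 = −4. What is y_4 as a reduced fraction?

F(−3) = 6, F(−4) = −2. y_2 = (−4) − (−2)·((−4) − (−3))/((−2) − 6) = −15/4.
F(−4) = −2, F(−15/4) = 3/8. y_3 = (−15/4) − (3/8)·((−15/4) − (−4))/((3/8) − (−2)) = −72/19.
F(−15/4) = 3/8, F(−72/19) = 6/361. y_4 = (−72/19) − (6/361)·((−72/19) − (−15/4))/((6/361) − (3/8)) = −436/115.

−436/115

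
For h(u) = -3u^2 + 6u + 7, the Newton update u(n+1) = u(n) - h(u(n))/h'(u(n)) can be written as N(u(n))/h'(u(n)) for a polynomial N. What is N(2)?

-19

h'(u) = -6u + 6.
N(u) = u·h'(u) - h(u) = u·(-6u + 6) - (-3u^2 + 6u + 7) = -3u^2 - 7.
N(2) = -19.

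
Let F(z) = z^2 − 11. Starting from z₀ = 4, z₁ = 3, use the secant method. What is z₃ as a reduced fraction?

73/22

F(4) = 5, F(3) = −2. z₂ = 3 − (−2)·(3 − 4)/((−2) − 5) = 23/7.
F(3) = −2, F(23/7) = −10/49. z₃ = (23/7) − (−10/49)·((23/7) − 3)/((−10/49) − (−2)) = 73/22.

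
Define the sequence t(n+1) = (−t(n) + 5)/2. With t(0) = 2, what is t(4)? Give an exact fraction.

t(1) = (−2 + 5)/2 = 3/2.
t(2) = (−(3/2) + 5)/2 = 7/4.
t(3) = (−(7/4) + 5)/2 = 13/8.
t(4) = (−(13/8) + 5)/2 = 27/16.

27/16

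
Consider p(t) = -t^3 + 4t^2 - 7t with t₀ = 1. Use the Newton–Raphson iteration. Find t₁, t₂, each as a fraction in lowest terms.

p'(t) = -3t^2 + 8t - 7.
p(1) = -4, p'(1) = -2, so t₁ = 1 - (-4)/(-2) = -1.
p(-1) = 12, p'(-1) = -18, so t₂ = (-1) - 12/(-18) = -1/3.

t₁ = -1, t₂ = -1/3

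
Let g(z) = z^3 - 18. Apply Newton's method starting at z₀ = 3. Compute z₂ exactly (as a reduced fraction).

755/288

g'(z) = 3z^2.
g(3) = 9, g'(3) = 27, so z₁ = 3 - 9/27 = 8/3.
g(8/3) = 26/27, g'(8/3) = 64/3, so z₂ = (8/3) - (26/27)/(64/3) = 755/288.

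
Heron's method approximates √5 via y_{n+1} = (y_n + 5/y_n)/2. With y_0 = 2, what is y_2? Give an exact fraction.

161/72

y_1 = (2 + 5/2)/2 = 9/4.
y_2 = (9/4 + 5/(9/4))/2 = 161/72.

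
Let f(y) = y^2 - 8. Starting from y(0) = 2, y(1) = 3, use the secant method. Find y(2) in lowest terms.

f(2) = -4, f(3) = 1. y(2) = 3 - 1·(3 - 2)/(1 - (-4)) = 14/5.

14/5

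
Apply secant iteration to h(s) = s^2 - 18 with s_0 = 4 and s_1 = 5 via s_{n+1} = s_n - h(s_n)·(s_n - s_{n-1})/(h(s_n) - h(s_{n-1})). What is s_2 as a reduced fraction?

38/9

h(4) = -2, h(5) = 7. s_2 = 5 - 7·(5 - 4)/(7 - (-2)) = 38/9.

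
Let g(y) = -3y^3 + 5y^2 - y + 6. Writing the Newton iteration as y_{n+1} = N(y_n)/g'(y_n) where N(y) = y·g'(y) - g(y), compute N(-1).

5

g'(y) = -9y^2 + 10y - 1.
N(y) = y·g'(y) - g(y) = y·(-9y^2 + 10y - 1) - (-3y^3 + 5y^2 - y + 6) = -6y^3 + 5y^2 - 6.
N(-1) = 5.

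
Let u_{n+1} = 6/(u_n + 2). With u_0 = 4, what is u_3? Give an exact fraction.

3/2

u_1 = 6/(4 + 2) = 1.
u_2 = 6/(1 + 2) = 2.
u_3 = 6/(2 + 2) = 3/2.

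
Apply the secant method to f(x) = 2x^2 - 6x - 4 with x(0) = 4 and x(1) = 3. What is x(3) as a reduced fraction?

25/7

f(4) = 4, f(3) = -4. x(2) = 3 - (-4)·(3 - 4)/((-4) - 4) = 7/2.
f(3) = -4, f(7/2) = -1/2. x(3) = (7/2) - (-1/2)·((7/2) - 3)/((-1/2) - (-4)) = 25/7.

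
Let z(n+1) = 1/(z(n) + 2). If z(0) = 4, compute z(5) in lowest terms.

77/186

z(1) = 1/(4 + 2) = 1/6.
z(2) = 1/(1/6 + 2) = 6/13.
z(3) = 1/(6/13 + 2) = 13/32.
z(4) = 1/(13/32 + 2) = 32/77.
z(5) = 1/(32/77 + 2) = 77/186.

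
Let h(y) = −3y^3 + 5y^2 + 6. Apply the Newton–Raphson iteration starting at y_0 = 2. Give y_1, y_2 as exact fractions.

y_1 = 17/8, y_2 = 10495/4964

h'(y) = −9y^2 + 10y.
h(2) = 2, h'(2) = −16, so y_1 = 2 − 2/(−16) = 17/8.
h(17/8) = −107/512, h'(17/8) = −1241/64, so y_2 = (17/8) − (−107/512)/(−1241/64) = 10495/4964.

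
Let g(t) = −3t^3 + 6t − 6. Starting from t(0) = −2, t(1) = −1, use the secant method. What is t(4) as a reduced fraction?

g(−2) = 6, g(−1) = −9. t(2) = (−1) − (−9)·((−1) − (−2))/((−9) − 6) = −8/5.
g(−1) = −9, g(−8/5) = −414/125. t(3) = (−8/5) − (−414/125)·((−8/5) − (−1))/((−414/125) − (−9)) = −154/79.
g(−8/5) = −414/125, g(−154/79) = 2231874/493039. t(4) = (−154/79) − (2231874/493039)·((−154/79) − (−8/5))/((2231874/493039) − (−414/125)) = −1019657/583457.

−1019657/583457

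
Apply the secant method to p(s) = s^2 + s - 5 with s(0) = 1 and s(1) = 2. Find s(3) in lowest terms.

34/19

p(1) = -3, p(2) = 1. s(2) = 2 - 1·(2 - 1)/(1 - (-3)) = 7/4.
p(2) = 1, p(7/4) = -3/16. s(3) = (7/4) - (-3/16)·((7/4) - 2)/((-3/16) - 1) = 34/19.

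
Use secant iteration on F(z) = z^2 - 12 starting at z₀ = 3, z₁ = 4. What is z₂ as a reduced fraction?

F(3) = -3, F(4) = 4. z₂ = 4 - 4·(4 - 3)/(4 - (-3)) = 24/7.

24/7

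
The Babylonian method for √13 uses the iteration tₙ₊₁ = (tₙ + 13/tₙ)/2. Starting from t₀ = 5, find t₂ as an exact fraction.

343/95

t₁ = (5 + 13/5)/2 = 19/5.
t₂ = (19/5 + 13/(19/5))/2 = 343/95.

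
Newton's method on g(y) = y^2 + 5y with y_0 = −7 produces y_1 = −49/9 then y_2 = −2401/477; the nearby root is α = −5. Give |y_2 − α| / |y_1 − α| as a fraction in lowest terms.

4/53

y_1 − α = −49/9 − (−5) = −49/9 + 5 = −4/9, so |y_1 − α| = 4/9.
y_2 − α = −2401/477 − (−5) = −2401/477 + 5 = −16/477, so |y_2 − α| = 16/477.
Ratio = (16/477) / (4/9) = 4/53.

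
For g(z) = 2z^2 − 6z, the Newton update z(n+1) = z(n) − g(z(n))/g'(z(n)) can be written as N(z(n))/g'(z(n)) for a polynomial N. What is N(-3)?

g'(z) = 4z − 6.
N(z) = z·g'(z) − g(z) = z·(4z − 6) − (2z^2 − 6z) = 2z^2.
N(-3) = 18.

18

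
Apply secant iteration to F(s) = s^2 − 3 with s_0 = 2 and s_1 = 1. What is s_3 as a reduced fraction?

7/4

F(2) = 1, F(1) = −2. s_2 = 1 − (−2)·(1 − 2)/((−2) − 1) = 5/3.
F(1) = −2, F(5/3) = −2/9. s_3 = (5/3) − (−2/9)·((5/3) − 1)/((−2/9) − (−2)) = 7/4.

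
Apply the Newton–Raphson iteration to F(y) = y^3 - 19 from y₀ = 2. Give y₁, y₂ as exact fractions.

F'(y) = 3y^2.
F(2) = -11, F'(2) = 12, so y₁ = 2 - (-11)/12 = 35/12.
F(35/12) = 10043/1728, F'(35/12) = 1225/48, so y₂ = (35/12) - (10043/1728)/(1225/48) = 59291/22050.

y₁ = 35/12, y₂ = 59291/22050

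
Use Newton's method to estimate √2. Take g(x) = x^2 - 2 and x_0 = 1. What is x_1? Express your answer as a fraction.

g'(x) = 2x.
g(1) = -1, g'(1) = 2, so x_1 = 1 - (-1)/2 = 3/2.

3/2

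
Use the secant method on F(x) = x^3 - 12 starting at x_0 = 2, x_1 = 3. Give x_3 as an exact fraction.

F(2) = -4, F(3) = 15. x_2 = 3 - 15·(3 - 2)/(15 - (-4)) = 42/19.
F(3) = 15, F(42/19) = -8220/6859. x_3 = (42/19) - (-8220/6859)·((42/19) - 3)/((-8220/6859) - 15) = 5602/2469.

5602/2469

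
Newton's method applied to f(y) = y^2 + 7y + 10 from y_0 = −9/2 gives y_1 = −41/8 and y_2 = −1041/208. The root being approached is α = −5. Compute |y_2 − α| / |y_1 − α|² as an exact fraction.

4/13

y_1 − α = −41/8 − (−5) = −41/8 + 5 = −1/8, so |y_1 − α| = 1/8.
y_2 − α = −1041/208 − (−5) = −1041/208 + 5 = −1/208, so |y_2 − α| = 1/208.
|y_1 − α|² = 1/64.
Ratio = (1/208) / (1/64) = 4/13.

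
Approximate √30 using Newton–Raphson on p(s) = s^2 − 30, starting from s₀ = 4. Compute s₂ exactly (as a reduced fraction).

1009/184

p'(s) = 2s.
p(4) = −14, p'(4) = 8, so s₁ = 4 − (−14)/8 = 23/4.
p(23/4) = 49/16, p'(23/4) = 23/2, so s₂ = (23/4) − (49/16)/(23/2) = 1009/184.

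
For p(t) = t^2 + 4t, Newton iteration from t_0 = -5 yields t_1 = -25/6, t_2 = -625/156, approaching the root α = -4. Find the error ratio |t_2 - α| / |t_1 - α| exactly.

1/26

t_1 - α = -25/6 - (-4) = -25/6 + 4 = -1/6, so |t_1 - α| = 1/6.
t_2 - α = -625/156 - (-4) = -625/156 + 4 = -1/156, so |t_2 - α| = 1/156.
Ratio = (1/156) / (1/6) = 1/26.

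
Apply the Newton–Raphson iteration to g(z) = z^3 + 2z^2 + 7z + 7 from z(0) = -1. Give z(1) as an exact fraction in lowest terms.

g'(z) = 3z^2 + 4z + 7.
g(-1) = 1, g'(-1) = 6, so z(1) = (-1) - 1/6 = -7/6.

-7/6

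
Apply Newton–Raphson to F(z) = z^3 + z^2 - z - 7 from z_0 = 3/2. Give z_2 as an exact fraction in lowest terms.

F'(z) = 3z^2 + 2z - 1.
F(3/2) = -23/8, F'(3/2) = 35/4, so z_1 = (3/2) - (-23/8)/(35/4) = 64/35.
F(64/35) = 26979/42875, F'(64/35) = 15543/1225, so z_2 = (64/35) - (26979/42875)/(15543/1225) = 322591/181335.

322591/181335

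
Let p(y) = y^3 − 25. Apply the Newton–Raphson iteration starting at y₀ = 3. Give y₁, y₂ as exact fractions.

y₁ = 79/27, y₂ = 1478153/505521

p'(y) = 3y^2.
p(3) = 2, p'(3) = 27, so y₁ = 3 − 2/27 = 79/27.
p(79/27) = 964/19683, p'(79/27) = 6241/243, so y₂ = (79/27) − (964/19683)/(6241/243) = 1478153/505521.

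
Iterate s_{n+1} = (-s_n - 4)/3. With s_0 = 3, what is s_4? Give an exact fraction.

s_1 = (-3 - 4)/3 = -7/3.
s_2 = (-(-7/3) - 4)/3 = -5/9.
s_3 = (-(-5/9) - 4)/3 = -31/27.
s_4 = (-(-31/27) - 4)/3 = -77/81.

-77/81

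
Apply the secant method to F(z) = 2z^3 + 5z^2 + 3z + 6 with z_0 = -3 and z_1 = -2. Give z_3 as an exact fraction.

F(-3) = -12, F(-2) = 4. z_2 = (-2) - 4·((-2) - (-3))/(4 - (-12)) = -9/4.
F(-2) = 4, F(-9/4) = 57/32. z_3 = (-9/4) - (57/32)·((-9/4) - (-2))/((57/32) - 4) = -174/71.

-174/71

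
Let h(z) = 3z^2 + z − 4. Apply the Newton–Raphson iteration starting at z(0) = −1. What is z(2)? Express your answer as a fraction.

−247/185

h'(z) = 6z + 1.
h(−1) = −2, h'(−1) = −5, so z(1) = (−1) − (−2)/(−5) = −7/5.
h(−7/5) = 12/25, h'(−7/5) = −37/5, so z(2) = (−7/5) − (12/25)/(−37/5) = −247/185.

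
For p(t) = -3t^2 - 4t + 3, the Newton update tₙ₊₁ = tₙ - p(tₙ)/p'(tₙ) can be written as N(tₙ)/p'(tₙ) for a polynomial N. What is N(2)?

p'(t) = -6t - 4.
N(t) = t·p'(t) - p(t) = t·(-6t - 4) - (-3t^2 - 4t + 3) = -3t^2 - 3.
N(2) = -15.

-15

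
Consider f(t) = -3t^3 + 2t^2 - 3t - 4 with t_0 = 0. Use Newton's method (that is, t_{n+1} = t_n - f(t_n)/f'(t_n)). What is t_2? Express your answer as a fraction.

f'(t) = -9t^2 + 4t - 3.
f(0) = -4, f'(0) = -3, so t_1 = 0 - (-4)/(-3) = -4/3.
f(-4/3) = 32/3, f'(-4/3) = -73/3, so t_2 = (-4/3) - (32/3)/(-73/3) = -196/219.

-196/219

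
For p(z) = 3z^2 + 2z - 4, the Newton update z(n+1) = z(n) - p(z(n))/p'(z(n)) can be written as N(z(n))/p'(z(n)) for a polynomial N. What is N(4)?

p'(z) = 6z + 2.
N(z) = z·p'(z) - p(z) = z·(6z + 2) - (3z^2 + 2z - 4) = 3z^2 + 4.
N(4) = 52.

52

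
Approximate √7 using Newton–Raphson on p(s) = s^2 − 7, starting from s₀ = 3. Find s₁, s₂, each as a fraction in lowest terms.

p'(s) = 2s.
p(3) = 2, p'(3) = 6, so s₁ = 3 − 2/6 = 8/3.
p(8/3) = 1/9, p'(8/3) = 16/3, so s₂ = (8/3) − (1/9)/(16/3) = 127/48.

s₁ = 8/3, s₂ = 127/48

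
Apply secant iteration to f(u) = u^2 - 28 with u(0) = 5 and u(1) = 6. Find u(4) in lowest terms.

9530/1801

f(5) = -3, f(6) = 8. u(2) = 6 - 8·(6 - 5)/(8 - (-3)) = 58/11.
f(6) = 8, f(58/11) = -24/121. u(3) = (58/11) - (-24/121)·((58/11) - 6)/((-24/121) - 8) = 164/31.
f(58/11) = -24/121, f(164/31) = -12/961. u(4) = (164/31) - (-12/961)·((164/31) - (58/11))/((-12/961) - (-24/121)) = 9530/1801.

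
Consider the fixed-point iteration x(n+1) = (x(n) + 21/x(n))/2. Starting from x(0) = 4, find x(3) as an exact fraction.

x(1) = (4 + 21/4)/2 = 37/8.
x(2) = (37/8 + 21/(37/8))/2 = 2713/592.
x(3) = (2713/592 + 21/(2713/592))/2 = 14720113/3212192.

14720113/3212192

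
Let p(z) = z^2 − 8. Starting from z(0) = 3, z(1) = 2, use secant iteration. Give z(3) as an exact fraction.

17/6

p(3) = 1, p(2) = −4. z(2) = 2 − (−4)·(2 − 3)/((−4) − 1) = 14/5.
p(2) = −4, p(14/5) = −4/25. z(3) = (14/5) − (−4/25)·((14/5) − 2)/((−4/25) − (−4)) = 17/6.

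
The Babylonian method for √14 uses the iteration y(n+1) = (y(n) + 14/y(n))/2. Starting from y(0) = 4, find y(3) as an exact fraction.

y(1) = (4 + 14/4)/2 = 15/4.
y(2) = (15/4 + 14/(15/4))/2 = 449/120.
y(3) = (449/120 + 14/(449/120))/2 = 403201/107760.

403201/107760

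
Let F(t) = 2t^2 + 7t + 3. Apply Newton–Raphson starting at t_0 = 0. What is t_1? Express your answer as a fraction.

-3/7

F'(t) = 4t + 7.
F(0) = 3, F'(0) = 7, so t_1 = 0 - 3/7 = -3/7.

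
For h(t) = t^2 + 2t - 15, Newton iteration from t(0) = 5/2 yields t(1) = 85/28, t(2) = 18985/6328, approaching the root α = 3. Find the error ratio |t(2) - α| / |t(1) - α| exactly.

1/226

t(1) - α = 85/28 - 3 = 1/28, so |t(1) - α| = 1/28.
t(2) - α = 18985/6328 - 3 = 1/6328, so |t(2) - α| = 1/6328.
Ratio = (1/6328) / (1/28) = 1/226.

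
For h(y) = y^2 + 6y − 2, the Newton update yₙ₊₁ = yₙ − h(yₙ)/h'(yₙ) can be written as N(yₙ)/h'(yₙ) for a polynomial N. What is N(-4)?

h'(y) = 2y + 6.
N(y) = y·h'(y) − h(y) = y·(2y + 6) − (y^2 + 6y − 2) = y^2 + 2.
N(-4) = 18.

18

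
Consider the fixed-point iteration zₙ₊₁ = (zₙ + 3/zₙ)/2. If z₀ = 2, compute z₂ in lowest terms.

z₁ = (2 + 3/2)/2 = 7/4.
z₂ = (7/4 + 3/(7/4))/2 = 97/56.

97/56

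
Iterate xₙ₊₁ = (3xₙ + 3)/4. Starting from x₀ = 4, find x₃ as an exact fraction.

219/64

x₁ = (3·4 + 3)/4 = 15/4.
x₂ = (3·(15/4) + 3)/4 = 57/16.
x₃ = (3·(57/16) + 3)/4 = 219/64.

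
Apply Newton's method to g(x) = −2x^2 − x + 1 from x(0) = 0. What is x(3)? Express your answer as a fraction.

43/85

g'(x) = −4x − 1.
g(0) = 1, g'(0) = −1, so x(1) = 0 − 1/(−1) = 1.
g(1) = −2, g'(1) = −5, so x(2) = 1 − (−2)/(−5) = 3/5.
g(3/5) = −8/25, g'(3/5) = −17/5, so x(3) = (3/5) − (−8/25)/(−17/5) = 43/85.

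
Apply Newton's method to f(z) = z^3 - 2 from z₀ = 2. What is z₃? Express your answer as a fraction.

125116/99225

f'(z) = 3z^2.
f(2) = 6, f'(2) = 12, so z₁ = 2 - 6/12 = 3/2.
f(3/2) = 11/8, f'(3/2) = 27/4, so z₂ = (3/2) - (11/8)/(27/4) = 35/27.
f(35/27) = 3509/19683, f'(35/27) = 1225/243, so z₃ = (35/27) - (3509/19683)/(1225/243) = 125116/99225.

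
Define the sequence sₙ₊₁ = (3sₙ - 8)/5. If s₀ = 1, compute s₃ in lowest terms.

-73/25

s₁ = (3·1 - 8)/5 = -1.
s₂ = (3·(-1) - 8)/5 = -11/5.
s₃ = (3·(-11/5) - 8)/5 = -73/25.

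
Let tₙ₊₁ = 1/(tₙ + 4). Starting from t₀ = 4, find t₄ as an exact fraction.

140/593

t₁ = 1/(4 + 4) = 1/8.
t₂ = 1/(1/8 + 4) = 8/33.
t₃ = 1/(8/33 + 4) = 33/140.
t₄ = 1/(33/140 + 4) = 140/593.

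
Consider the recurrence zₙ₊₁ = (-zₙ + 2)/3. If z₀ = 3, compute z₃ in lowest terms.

11/27

z₁ = (-3 + 2)/3 = -1/3.
z₂ = (-(-1/3) + 2)/3 = 7/9.
z₃ = (-(7/9) + 2)/3 = 11/27.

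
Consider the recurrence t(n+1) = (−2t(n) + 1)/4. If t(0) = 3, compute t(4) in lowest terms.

t(1) = (−2·3 + 1)/4 = −5/4.
t(2) = (−2·(−5/4) + 1)/4 = 7/8.
t(3) = (−2·(7/8) + 1)/4 = −3/16.
t(4) = (−2·(−3/16) + 1)/4 = 11/32.

11/32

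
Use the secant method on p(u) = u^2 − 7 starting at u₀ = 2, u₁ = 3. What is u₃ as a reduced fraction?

37/14

p(2) = −3, p(3) = 2. u₂ = 3 − 2·(3 − 2)/(2 − (−3)) = 13/5.
p(3) = 2, p(13/5) = −6/25. u₃ = (13/5) − (−6/25)·((13/5) − 3)/((−6/25) − 2) = 37/14.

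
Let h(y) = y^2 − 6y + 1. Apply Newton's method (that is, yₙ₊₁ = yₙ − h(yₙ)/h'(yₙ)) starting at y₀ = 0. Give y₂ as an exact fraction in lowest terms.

35/204

h'(y) = 2y − 6.
h(0) = 1, h'(0) = −6, so y₁ = 0 − 1/(−6) = 1/6.
h(1/6) = 1/36, h'(1/6) = −17/3, so y₂ = (1/6) − (1/36)/(−17/3) = 35/204.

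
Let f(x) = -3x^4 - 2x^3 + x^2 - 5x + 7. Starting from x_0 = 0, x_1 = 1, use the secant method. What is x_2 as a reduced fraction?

7/9

f(0) = 7, f(1) = -2. x_2 = 1 - (-2)·(1 - 0)/((-2) - 7) = 7/9.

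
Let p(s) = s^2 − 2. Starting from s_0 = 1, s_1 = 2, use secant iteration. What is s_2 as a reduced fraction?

p(1) = −1, p(2) = 2. s_2 = 2 − 2·(2 − 1)/(2 − (−1)) = 4/3.

4/3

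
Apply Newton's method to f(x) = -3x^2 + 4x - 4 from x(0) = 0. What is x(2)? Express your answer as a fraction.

f'(x) = -6x + 4.
f(0) = -4, f'(0) = 4, so x(1) = 0 - (-4)/4 = 1.
f(1) = -3, f'(1) = -2, so x(2) = 1 - (-3)/(-2) = -1/2.

-1/2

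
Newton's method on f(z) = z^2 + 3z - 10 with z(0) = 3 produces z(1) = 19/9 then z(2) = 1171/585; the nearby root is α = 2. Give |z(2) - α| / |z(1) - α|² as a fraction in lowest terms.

z(1) - α = 19/9 - 2 = 1/9, so |z(1) - α| = 1/9.
z(2) - α = 1171/585 - 2 = 1/585, so |z(2) - α| = 1/585.
|z(1) - α|² = 1/81.
Ratio = (1/585) / (1/81) = 9/65.

9/65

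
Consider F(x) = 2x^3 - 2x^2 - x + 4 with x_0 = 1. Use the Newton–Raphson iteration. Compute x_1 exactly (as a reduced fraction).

-2

F'(x) = 6x^2 - 4x - 1.
F(1) = 3, F'(1) = 1, so x_1 = 1 - 3/1 = -2.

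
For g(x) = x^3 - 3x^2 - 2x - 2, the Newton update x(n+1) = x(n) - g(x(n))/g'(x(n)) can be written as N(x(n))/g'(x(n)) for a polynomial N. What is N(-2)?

-26

g'(x) = 3x^2 - 6x - 2.
N(x) = x·g'(x) - g(x) = x·(3x^2 - 6x - 2) - (x^3 - 3x^2 - 2x - 2) = 2x^3 - 3x^2 + 2.
N(-2) = -26.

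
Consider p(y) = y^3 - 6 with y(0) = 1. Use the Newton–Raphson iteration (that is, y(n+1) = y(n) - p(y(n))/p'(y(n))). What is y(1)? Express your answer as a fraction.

p'(y) = 3y^2.
p(1) = -5, p'(1) = 3, so y(1) = 1 - (-5)/3 = 8/3.

8/3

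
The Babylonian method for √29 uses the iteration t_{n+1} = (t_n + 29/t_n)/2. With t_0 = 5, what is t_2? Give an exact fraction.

727/135

t_1 = (5 + 29/5)/2 = 27/5.
t_2 = (27/5 + 29/(27/5))/2 = 727/135.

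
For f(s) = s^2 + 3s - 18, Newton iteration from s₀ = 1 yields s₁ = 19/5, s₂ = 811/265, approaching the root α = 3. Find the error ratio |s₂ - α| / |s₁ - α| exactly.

4/53

s₁ - α = 19/5 - 3 = 4/5, so |s₁ - α| = 4/5.
s₂ - α = 811/265 - 3 = 16/265, so |s₂ - α| = 16/265.
Ratio = (16/265) / (4/5) = 4/53.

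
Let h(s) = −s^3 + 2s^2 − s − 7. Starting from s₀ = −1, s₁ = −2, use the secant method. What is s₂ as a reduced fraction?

h(−1) = −3, h(−2) = 11. s₂ = (−2) − 11·((−2) − (−1))/(11 − (−3)) = −17/14.

−17/14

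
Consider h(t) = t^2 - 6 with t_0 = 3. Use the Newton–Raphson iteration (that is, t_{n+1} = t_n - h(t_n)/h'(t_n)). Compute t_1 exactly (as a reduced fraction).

5/2

h'(t) = 2t.
h(3) = 3, h'(3) = 6, so t_1 = 3 - 3/6 = 5/2.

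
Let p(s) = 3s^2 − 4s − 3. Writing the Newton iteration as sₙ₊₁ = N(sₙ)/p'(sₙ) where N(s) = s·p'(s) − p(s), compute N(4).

51

p'(s) = 6s − 4.
N(s) = s·p'(s) − p(s) = s·(6s − 4) − (3s^2 − 4s − 3) = 3s^2 + 3.
N(4) = 51.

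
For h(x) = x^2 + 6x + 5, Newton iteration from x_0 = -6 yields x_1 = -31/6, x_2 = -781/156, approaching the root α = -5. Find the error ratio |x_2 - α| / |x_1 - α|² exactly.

x_1 - α = -31/6 - (-5) = -31/6 + 5 = -1/6, so |x_1 - α| = 1/6.
x_2 - α = -781/156 - (-5) = -781/156 + 5 = -1/156, so |x_2 - α| = 1/156.
|x_1 - α|² = 1/36.
Ratio = (1/156) / (1/36) = 3/13.

3/13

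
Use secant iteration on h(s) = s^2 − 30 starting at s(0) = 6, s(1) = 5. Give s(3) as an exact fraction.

126/23

h(6) = 6, h(5) = −5. s(2) = 5 − (−5)·(5 − 6)/((−5) − 6) = 60/11.
h(5) = −5, h(60/11) = −30/121. s(3) = (60/11) − (−30/121)·((60/11) − 5)/((−30/121) − (−5)) = 126/23.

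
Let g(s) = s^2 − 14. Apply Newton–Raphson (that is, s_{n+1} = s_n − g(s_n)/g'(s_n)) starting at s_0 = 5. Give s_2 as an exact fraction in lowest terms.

2921/780

g'(s) = 2s.
g(5) = 11, g'(5) = 10, so s_1 = 5 − 11/10 = 39/10.
g(39/10) = 121/100, g'(39/10) = 39/5, so s_2 = (39/10) − (121/100)/(39/5) = 2921/780.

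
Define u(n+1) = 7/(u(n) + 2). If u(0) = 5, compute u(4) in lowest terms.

91/47

u(1) = 7/(5 + 2) = 1.
u(2) = 7/(1 + 2) = 7/3.
u(3) = 7/(7/3 + 2) = 21/13.
u(4) = 7/(21/13 + 2) = 91/47.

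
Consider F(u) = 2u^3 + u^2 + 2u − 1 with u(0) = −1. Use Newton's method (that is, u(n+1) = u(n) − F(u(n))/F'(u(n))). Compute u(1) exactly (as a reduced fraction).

F'(u) = 6u^2 + 2u + 2.
F(−1) = −4, F'(−1) = 6, so u(1) = (−1) − (−4)/6 = −1/3.

−1/3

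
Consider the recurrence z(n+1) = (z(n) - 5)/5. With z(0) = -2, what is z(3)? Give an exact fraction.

z(1) = ((-2) - 5)/5 = -7/5.
z(2) = ((-7/5) - 5)/5 = -32/25.
z(3) = ((-32/25) - 5)/5 = -157/125.

-157/125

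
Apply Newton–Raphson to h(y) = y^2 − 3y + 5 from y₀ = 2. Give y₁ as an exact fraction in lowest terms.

−1

h'(y) = 2y − 3.
h(2) = 3, h'(2) = 1, so y₁ = 2 − 3/1 = −1.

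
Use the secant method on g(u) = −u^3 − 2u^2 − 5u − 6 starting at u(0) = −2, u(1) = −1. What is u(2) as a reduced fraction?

g(−2) = 4, g(−1) = −2. u(2) = (−1) − (−2)·((−1) − (−2))/((−2) − 4) = −4/3.

−4/3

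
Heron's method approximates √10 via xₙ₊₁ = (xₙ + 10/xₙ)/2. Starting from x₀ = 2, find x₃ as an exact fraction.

15761/4984

x₁ = (2 + 10/2)/2 = 7/2.
x₂ = (7/2 + 10/(7/2))/2 = 89/28.
x₃ = (89/28 + 10/(89/28))/2 = 15761/4984.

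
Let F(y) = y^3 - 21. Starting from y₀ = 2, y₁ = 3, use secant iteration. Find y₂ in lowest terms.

F(2) = -13, F(3) = 6. y₂ = 3 - 6·(3 - 2)/(6 - (-13)) = 51/19.

51/19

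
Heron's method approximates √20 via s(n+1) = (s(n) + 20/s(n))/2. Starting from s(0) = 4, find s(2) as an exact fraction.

161/36

s(1) = (4 + 20/4)/2 = 9/2.
s(2) = (9/2 + 20/(9/2))/2 = 161/36.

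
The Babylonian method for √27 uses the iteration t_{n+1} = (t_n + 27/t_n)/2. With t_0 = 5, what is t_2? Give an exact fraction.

1351/260

t_1 = (5 + 27/5)/2 = 26/5.
t_2 = (26/5 + 27/(26/5))/2 = 1351/260.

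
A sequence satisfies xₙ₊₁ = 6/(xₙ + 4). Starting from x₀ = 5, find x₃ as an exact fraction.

x₁ = 6/(5 + 4) = 2/3.
x₂ = 6/(2/3 + 4) = 9/7.
x₃ = 6/(9/7 + 4) = 42/37.

42/37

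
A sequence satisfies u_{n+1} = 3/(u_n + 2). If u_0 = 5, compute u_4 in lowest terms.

165/161

u_1 = 3/(5 + 2) = 3/7.
u_2 = 3/(3/7 + 2) = 21/17.
u_3 = 3/(21/17 + 2) = 51/55.
u_4 = 3/(51/55 + 2) = 165/161.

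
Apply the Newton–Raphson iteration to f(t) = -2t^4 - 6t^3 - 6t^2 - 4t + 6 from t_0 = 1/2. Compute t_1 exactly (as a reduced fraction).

75/124

f'(t) = -8t^3 - 18t^2 - 12t - 4.
f(1/2) = 13/8, f'(1/2) = -31/2, so t_1 = (1/2) - (13/8)/(-31/2) = 75/124.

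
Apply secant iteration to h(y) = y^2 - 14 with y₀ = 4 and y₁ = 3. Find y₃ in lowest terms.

h(4) = 2, h(3) = -5. y₂ = 3 - (-5)·(3 - 4)/((-5) - 2) = 26/7.
h(3) = -5, h(26/7) = -10/49. y₃ = (26/7) - (-10/49)·((26/7) - 3)/((-10/49) - (-5)) = 176/47.

176/47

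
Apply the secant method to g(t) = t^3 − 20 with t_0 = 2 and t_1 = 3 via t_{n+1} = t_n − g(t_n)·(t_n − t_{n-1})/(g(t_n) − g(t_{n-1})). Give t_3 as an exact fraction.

23270/8599

g(2) = −12, g(3) = 7. t_2 = 3 − 7·(3 − 2)/(7 − (−12)) = 50/19.
g(3) = 7, g(50/19) = −12180/6859. t_3 = (50/19) − (−12180/6859)·((50/19) − 3)/((−12180/6859) − 7) = 23270/8599.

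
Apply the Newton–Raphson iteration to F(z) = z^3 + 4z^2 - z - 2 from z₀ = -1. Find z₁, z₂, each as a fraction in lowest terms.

z₁ = -2/3, z₂ = -86/135

F'(z) = 3z^2 + 8z - 1.
F(-1) = 2, F'(-1) = -6, so z₁ = (-1) - 2/(-6) = -2/3.
F(-2/3) = 4/27, F'(-2/3) = -5, so z₂ = (-2/3) - (4/27)/(-5) = -86/135.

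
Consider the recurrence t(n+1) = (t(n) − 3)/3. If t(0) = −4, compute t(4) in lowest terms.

−124/81

t(1) = ((−4) − 3)/3 = −7/3.
t(2) = ((−7/3) − 3)/3 = −16/9.
t(3) = ((−16/9) − 3)/3 = −43/27.
t(4) = ((−43/27) − 3)/3 = −124/81.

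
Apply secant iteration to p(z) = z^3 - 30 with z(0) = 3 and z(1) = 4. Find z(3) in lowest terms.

p(3) = -3, p(4) = 34. z(2) = 4 - 34·(4 - 3)/(34 - (-3)) = 114/37.
p(4) = 34, p(114/37) = -38046/50653. z(3) = (114/37) - (-38046/50653)·((114/37) - 4)/((-38046/50653) - 34) = 80271/25886.

80271/25886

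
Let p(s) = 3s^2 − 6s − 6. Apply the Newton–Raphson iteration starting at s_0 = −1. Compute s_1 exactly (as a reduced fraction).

p'(s) = 6s − 6.
p(−1) = 3, p'(−1) = −12, so s_1 = (−1) − 3/(−12) = −3/4.

−3/4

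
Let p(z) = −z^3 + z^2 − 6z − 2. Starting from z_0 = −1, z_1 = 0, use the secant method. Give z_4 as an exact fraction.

p(−1) = 6, p(0) = −2. z_2 = 0 − (−2)·(0 − (−1))/((−2) − 6) = −1/4.
p(0) = −2, p(−1/4) = −27/64. z_3 = (−1/4) − (−27/64)·((−1/4) − 0)/((−27/64) − (−2)) = −32/101.
p(−1/4) = −27/64, p(−32/101) = 34182/1030301. z_4 = (−32/101) − (34182/1030301)·((−32/101) − (−1/4))/((34182/1030301) − (−27/64)) = −346688/1111325.

−346688/1111325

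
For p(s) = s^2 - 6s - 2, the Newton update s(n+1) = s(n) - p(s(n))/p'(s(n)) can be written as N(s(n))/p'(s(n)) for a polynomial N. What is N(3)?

p'(s) = 2s - 6.
N(s) = s·p'(s) - p(s) = s·(2s - 6) - (s^2 - 6s - 2) = s^2 + 2.
N(3) = 11.

11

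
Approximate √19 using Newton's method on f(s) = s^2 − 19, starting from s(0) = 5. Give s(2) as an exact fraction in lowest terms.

f'(s) = 2s.
f(5) = 6, f'(5) = 10, so s(1) = 5 − 6/10 = 22/5.
f(22/5) = 9/25, f'(22/5) = 44/5, so s(2) = (22/5) − (9/25)/(44/5) = 959/220.

959/220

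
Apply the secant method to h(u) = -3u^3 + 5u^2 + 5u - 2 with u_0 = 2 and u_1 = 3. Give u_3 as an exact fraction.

690/311

h(2) = 4, h(3) = -23. u_2 = 3 - (-23)·(3 - 2)/((-23) - 4) = 58/27.
h(3) = -23, h(58/27) = 13616/6561. u_3 = (58/27) - (13616/6561)·((58/27) - 3)/((13616/6561) - (-23)) = 690/311.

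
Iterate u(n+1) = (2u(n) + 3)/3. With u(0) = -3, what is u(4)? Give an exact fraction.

u(1) = (2·(-3) + 3)/3 = -1.
u(2) = (2·(-1) + 3)/3 = 1/3.
u(3) = (2·(1/3) + 3)/3 = 11/9.
u(4) = (2·(11/9) + 3)/3 = 49/27.

49/27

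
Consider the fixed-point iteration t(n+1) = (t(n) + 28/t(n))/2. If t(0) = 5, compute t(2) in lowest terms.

5609/1060

t(1) = (5 + 28/5)/2 = 53/10.
t(2) = (53/10 + 28/(53/10))/2 = 5609/1060.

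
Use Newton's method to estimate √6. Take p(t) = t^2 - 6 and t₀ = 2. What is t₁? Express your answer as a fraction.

p'(t) = 2t.
p(2) = -2, p'(2) = 4, so t₁ = 2 - (-2)/4 = 5/2.

5/2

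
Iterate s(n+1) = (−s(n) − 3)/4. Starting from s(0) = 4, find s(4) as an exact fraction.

−149/256

s(1) = (−4 − 3)/4 = −7/4.
s(2) = (−(−7/4) − 3)/4 = −5/16.
s(3) = (−(−5/16) − 3)/4 = −43/64.
s(4) = (−(−43/64) − 3)/4 = −149/256.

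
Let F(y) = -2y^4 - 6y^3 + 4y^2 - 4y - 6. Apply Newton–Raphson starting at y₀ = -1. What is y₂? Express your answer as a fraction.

-80915/119042

F'(y) = -8y^3 - 18y^2 + 8y - 4.
F(-1) = 6, F'(-1) = -22, so y₁ = (-1) - 6/(-22) = -8/11.
F(-8/11) = 11322/14641, F'(-8/11) = -21644/1331, so y₂ = (-8/11) - (11322/14641)/(-21644/1331) = -80915/119042.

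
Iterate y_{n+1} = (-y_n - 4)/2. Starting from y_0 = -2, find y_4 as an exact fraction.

-11/8

y_1 = (-(-2) - 4)/2 = -1.
y_2 = (-(-1) - 4)/2 = -3/2.
y_3 = (-(-3/2) - 4)/2 = -5/4.
y_4 = (-(-5/4) - 4)/2 = -11/8.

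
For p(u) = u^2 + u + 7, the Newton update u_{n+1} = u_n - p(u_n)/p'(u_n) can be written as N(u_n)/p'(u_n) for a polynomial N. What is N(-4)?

p'(u) = 2u + 1.
N(u) = u·p'(u) - p(u) = u·(2u + 1) - (u^2 + u + 7) = u^2 - 7.
N(-4) = 9.

9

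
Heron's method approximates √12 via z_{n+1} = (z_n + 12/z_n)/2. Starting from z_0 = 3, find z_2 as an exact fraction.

z_1 = (3 + 12/3)/2 = 7/2.
z_2 = (7/2 + 12/(7/2))/2 = 97/28.

97/28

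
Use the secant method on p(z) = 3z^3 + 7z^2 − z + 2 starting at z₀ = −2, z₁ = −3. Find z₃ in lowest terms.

−9894/3935

p(−2) = 8, p(−3) = −13. z₂ = (−3) − (−13)·((−3) − (−2))/((−13) − 8) = −50/21.
p(−3) = −13, p(−50/21) = 11024/3087. z₃ = (−50/21) − (11024/3087)·((−50/21) − (−3))/((11024/3087) − (−13)) = −9894/3935.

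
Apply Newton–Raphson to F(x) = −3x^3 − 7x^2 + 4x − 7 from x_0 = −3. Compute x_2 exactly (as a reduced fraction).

F'(x) = −9x^2 − 14x + 4.
F(−3) = −1, F'(−3) = −35, so x_1 = (−3) − (−1)/(−35) = −106/35.
F(−106/35) = 703/42875, F'(−106/35) = −44284/1225, so x_2 = (−106/35) − (703/42875)/(−44284/1225) = −4693401/1549940.

−4693401/1549940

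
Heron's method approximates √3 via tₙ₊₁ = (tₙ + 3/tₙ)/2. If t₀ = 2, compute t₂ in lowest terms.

t₁ = (2 + 3/2)/2 = 7/4.
t₂ = (7/4 + 3/(7/4))/2 = 97/56.

97/56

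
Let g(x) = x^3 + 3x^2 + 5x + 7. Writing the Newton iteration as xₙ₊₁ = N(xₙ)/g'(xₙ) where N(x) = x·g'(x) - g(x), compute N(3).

74

g'(x) = 3x^2 + 6x + 5.
N(x) = x·g'(x) - g(x) = x·(3x^2 + 6x + 5) - (x^3 + 3x^2 + 5x + 7) = 2x^3 + 3x^2 - 7.
N(3) = 74.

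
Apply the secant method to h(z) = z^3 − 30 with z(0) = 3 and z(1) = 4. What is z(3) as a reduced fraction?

80271/25886

h(3) = −3, h(4) = 34. z(2) = 4 − 34·(4 − 3)/(34 − (−3)) = 114/37.
h(4) = 34, h(114/37) = −38046/50653. z(3) = (114/37) − (−38046/50653)·((114/37) − 4)/((−38046/50653) − 34) = 80271/25886.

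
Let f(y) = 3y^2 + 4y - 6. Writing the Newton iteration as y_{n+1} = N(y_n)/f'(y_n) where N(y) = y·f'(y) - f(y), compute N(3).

33

f'(y) = 6y + 4.
N(y) = y·f'(y) - f(y) = y·(6y + 4) - (3y^2 + 4y - 6) = 3y^2 + 6.
N(3) = 33.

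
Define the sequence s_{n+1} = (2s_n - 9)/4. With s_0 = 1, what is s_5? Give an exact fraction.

-277/64

s_1 = (2·1 - 9)/4 = -7/4.
s_2 = (2·(-7/4) - 9)/4 = -25/8.
s_3 = (2·(-25/8) - 9)/4 = -61/16.
s_4 = (2·(-61/16) - 9)/4 = -133/32.
s_5 = (2·(-133/32) - 9)/4 = -277/64.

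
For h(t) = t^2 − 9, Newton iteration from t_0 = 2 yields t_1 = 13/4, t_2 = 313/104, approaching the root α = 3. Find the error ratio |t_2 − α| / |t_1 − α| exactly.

1/26

t_1 − α = 13/4 − 3 = 1/4, so |t_1 − α| = 1/4.
t_2 − α = 313/104 − 3 = 1/104, so |t_2 − α| = 1/104.
Ratio = (1/104) / (1/4) = 1/26.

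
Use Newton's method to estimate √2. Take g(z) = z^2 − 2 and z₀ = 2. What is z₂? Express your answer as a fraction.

17/12

g'(z) = 2z.
g(2) = 2, g'(2) = 4, so z₁ = 2 − 2/4 = 3/2.
g(3/2) = 1/4, g'(3/2) = 3, so z₂ = (3/2) − (1/4)/3 = 17/12.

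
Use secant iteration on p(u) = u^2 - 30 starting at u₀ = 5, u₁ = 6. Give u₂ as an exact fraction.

p(5) = -5, p(6) = 6. u₂ = 6 - 6·(6 - 5)/(6 - (-5)) = 60/11.

60/11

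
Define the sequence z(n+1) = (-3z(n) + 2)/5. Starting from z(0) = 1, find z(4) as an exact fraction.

z(1) = (-3·1 + 2)/5 = -1/5.
z(2) = (-3·(-1/5) + 2)/5 = 13/25.
z(3) = (-3·(13/25) + 2)/5 = 11/125.
z(4) = (-3·(11/125) + 2)/5 = 217/625.

217/625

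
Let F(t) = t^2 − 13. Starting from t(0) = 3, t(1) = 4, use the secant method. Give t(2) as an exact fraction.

F(3) = −4, F(4) = 3. t(2) = 4 − 3·(4 − 3)/(3 − (−4)) = 25/7.

25/7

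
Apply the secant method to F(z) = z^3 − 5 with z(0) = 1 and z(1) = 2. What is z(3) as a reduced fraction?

265/157

F(1) = −4, F(2) = 3. z(2) = 2 − 3·(2 − 1)/(3 − (−4)) = 11/7.
F(2) = 3, F(11/7) = −384/343. z(3) = (11/7) − (−384/343)·((11/7) − 2)/((−384/343) − 3) = 265/157.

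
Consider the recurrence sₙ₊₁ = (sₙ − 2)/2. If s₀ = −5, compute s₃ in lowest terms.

s₁ = ((−5) − 2)/2 = −7/2.
s₂ = ((−7/2) − 2)/2 = −11/4.
s₃ = ((−11/4) − 2)/2 = −19/8.

−19/8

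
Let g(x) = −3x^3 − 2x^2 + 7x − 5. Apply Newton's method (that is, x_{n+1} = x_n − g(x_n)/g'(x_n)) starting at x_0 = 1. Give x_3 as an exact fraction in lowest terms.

18545/20218

g'(x) = −9x^2 − 4x + 7.
g(1) = −3, g'(1) = −6, so x_1 = 1 − (−3)/(−6) = 1/2.
g(1/2) = −19/8, g'(1/2) = 11/4, so x_2 = (1/2) − (−19/8)/(11/4) = 15/11.
g(15/11) = −9025/1331, g'(15/11) = −1838/121, so x_3 = (15/11) − (−9025/1331)/(−1838/121) = 18545/20218.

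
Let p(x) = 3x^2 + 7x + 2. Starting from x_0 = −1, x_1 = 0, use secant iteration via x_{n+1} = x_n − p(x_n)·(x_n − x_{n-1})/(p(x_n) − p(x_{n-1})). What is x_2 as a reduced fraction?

−1/2

p(−1) = −2, p(0) = 2. x_2 = 0 − 2·(0 − (−1))/(2 − (−2)) = −1/2.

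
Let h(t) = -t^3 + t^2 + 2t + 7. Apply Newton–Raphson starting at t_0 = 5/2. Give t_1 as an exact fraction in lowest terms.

128/47

h'(t) = -3t^2 + 2t + 2.
h(5/2) = 21/8, h'(5/2) = -47/4, so t_1 = (5/2) - (21/8)/(-47/4) = 128/47.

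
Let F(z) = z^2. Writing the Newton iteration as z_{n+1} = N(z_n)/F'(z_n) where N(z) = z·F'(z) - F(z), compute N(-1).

F'(z) = 2z.
N(z) = z·F'(z) - F(z) = z·(2z) - (z^2) = z^2.
N(-1) = 1.

1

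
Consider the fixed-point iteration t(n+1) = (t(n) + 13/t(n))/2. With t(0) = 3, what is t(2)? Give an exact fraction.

t(1) = (3 + 13/3)/2 = 11/3.
t(2) = (11/3 + 13/(11/3))/2 = 119/33.

119/33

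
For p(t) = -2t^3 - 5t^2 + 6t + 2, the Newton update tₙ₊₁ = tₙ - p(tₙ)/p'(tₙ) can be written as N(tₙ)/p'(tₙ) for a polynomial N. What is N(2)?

p'(t) = -6t^2 - 10t + 6.
N(t) = t·p'(t) - p(t) = t·(-6t^2 - 10t + 6) - (-2t^3 - 5t^2 + 6t + 2) = -4t^3 - 5t^2 - 2.
N(2) = -54.

-54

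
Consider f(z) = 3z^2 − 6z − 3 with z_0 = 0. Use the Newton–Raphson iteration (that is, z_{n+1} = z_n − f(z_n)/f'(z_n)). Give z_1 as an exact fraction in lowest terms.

−1/2

f'(z) = 6z − 6.
f(0) = −3, f'(0) = −6, so z_1 = 0 − (−3)/(−6) = −1/2.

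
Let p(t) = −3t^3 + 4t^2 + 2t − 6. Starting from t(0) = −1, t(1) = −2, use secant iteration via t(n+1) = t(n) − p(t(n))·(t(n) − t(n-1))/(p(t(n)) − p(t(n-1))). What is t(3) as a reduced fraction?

−3175/3029

p(−1) = −1, p(−2) = 30. t(2) = (−2) − 30·((−2) − (−1))/(30 − (−1)) = −32/31.
p(−2) = 30, p(−32/31) = −14970/29791. t(3) = (−32/31) − (−14970/29791)·((−32/31) − (−2))/((−14970/29791) − 30) = −3175/3029.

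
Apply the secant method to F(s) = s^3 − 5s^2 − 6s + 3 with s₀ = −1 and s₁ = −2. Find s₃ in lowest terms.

F(−1) = 3, F(−2) = −13. s₂ = (−2) − (−13)·((−2) − (−1))/((−13) − 3) = −19/16.
F(−2) = −13, F(−19/16) = 5733/4096. s₃ = (−19/16) − (5733/4096)·((−19/16) − (−2))/((5733/4096) − (−13)) = −442/349.

−442/349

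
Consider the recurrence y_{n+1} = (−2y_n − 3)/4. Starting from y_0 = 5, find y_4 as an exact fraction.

y_1 = (−2·5 − 3)/4 = −13/4.
y_2 = (−2·(−13/4) − 3)/4 = 7/8.
y_3 = (−2·(7/8) − 3)/4 = −19/16.
y_4 = (−2·(−19/16) − 3)/4 = −5/32.

−5/32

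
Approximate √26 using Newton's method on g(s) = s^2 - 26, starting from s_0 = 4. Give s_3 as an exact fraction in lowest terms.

g'(s) = 2s.
g(4) = -10, g'(4) = 8, so s_1 = 4 - (-10)/8 = 21/4.
g(21/4) = 25/16, g'(21/4) = 21/2, so s_2 = (21/4) - (25/16)/(21/2) = 857/168.
g(857/168) = 625/28224, g'(857/168) = 857/84, so s_3 = (857/168) - (625/28224)/(857/84) = 1468273/287952.

1468273/287952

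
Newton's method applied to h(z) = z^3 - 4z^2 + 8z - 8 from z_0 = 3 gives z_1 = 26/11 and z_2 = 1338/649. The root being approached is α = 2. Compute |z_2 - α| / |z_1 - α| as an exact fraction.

10/59

z_1 - α = 26/11 - 2 = 4/11, so |z_1 - α| = 4/11.
z_2 - α = 1338/649 - 2 = 40/649, so |z_2 - α| = 40/649.
Ratio = (40/649) / (4/11) = 10/59.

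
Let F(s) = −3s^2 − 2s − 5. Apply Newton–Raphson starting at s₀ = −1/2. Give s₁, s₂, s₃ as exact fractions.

s₁ = 17/4, s₂ = 787/440, s₃ = 890107/2464880

F'(s) = −6s − 2.
F(−1/2) = −19/4, F'(−1/2) = 1, so s₁ = (−1/2) − (−19/4)/1 = 17/4.
F(17/4) = −1083/16, F'(17/4) = −55/2, so s₂ = (17/4) − (−1083/16)/(−55/2) = 787/440.
F(787/440) = −3518667/193600, F'(787/440) = −2801/220, so s₃ = (787/440) − (−3518667/193600)/(−2801/220) = 890107/2464880.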